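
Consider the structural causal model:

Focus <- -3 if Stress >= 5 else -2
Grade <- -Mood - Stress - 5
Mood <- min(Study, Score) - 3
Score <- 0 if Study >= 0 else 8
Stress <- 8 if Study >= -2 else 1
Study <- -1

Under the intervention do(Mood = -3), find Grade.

-10

The intervention breaks the incoming arrows to Mood: Mood <- min(Study, Score) - 3 no longer applies, and Mood = -3.
Stress = 8 if Study >= -2 else 1  [with Study=-1]  = 8
Grade = -Mood - Stress - 5  [with Mood=-3, Stress=8]  = -10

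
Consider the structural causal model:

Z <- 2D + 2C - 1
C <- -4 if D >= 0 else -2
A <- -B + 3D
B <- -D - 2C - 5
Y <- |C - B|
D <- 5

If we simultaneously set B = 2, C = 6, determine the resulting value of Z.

Setting B = 2, C = 6 by intervention discards those variables' equations.
Z = 2D + 2C - 1  [with D=5, C=6]  = 21

21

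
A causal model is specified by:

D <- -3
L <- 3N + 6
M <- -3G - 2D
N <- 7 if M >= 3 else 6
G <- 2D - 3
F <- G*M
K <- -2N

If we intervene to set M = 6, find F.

The intervention breaks the incoming arrows to M: M <- -3G - 2D no longer applies, and M = 6.
G = 2D - 3  [with D=-3]  = -9
F = G*M  [with G=-9, M=6]  = -54

-54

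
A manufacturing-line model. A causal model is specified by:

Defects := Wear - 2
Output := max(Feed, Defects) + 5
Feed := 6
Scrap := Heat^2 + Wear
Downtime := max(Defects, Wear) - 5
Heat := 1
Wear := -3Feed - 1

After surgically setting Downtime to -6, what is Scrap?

-18

The intervention breaks the incoming arrows to Downtime: Downtime := max(Defects, Wear) - 5 no longer applies, and Downtime = -6.
Scrap is not downstream of the intervention, so its value is determined by the original equations.
Wear = -3Feed - 1  [with Feed=6]  = -19
Scrap = Heat^2 + Wear  [with Heat=1, Wear=-19]  = -18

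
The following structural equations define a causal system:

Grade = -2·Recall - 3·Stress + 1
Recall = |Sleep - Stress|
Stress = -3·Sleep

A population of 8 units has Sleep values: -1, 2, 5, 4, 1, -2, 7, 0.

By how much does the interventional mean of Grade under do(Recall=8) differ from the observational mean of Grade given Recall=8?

18

Under do(Recall=8), Recall's equation is replaced by Recall=8 for every unit. Per-unit Grade: -24, 3, 30, 21, -6, -33, 48, -15. Mean = 3.
E[Grade|Recall=8] averages over only the 2 units with Recall=8 (Sleep = 2, -2): Grade = 3, -33, mean -15.
Difference = 3 − (-15) = 18.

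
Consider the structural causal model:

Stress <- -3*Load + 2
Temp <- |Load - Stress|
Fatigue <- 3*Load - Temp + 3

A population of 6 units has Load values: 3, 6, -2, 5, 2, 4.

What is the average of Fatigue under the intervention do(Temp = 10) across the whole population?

Every unit gets Temp=10 under the intervention. Fatigue values become 2, 11, -13, 8, -1, 5; E[Fatigue|do(Temp=10)] = 2.

2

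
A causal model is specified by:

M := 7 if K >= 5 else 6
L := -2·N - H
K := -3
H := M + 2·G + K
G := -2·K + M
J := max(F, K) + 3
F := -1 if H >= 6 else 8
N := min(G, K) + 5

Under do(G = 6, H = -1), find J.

The joint intervention fixes G = 6, H = -1, removing each variable's own equation.
F = -1 if H >= 6 else 8  [with H=-1]  = 8
J = max(F, K) + 3  [with F=8, K=-3]  = 11

11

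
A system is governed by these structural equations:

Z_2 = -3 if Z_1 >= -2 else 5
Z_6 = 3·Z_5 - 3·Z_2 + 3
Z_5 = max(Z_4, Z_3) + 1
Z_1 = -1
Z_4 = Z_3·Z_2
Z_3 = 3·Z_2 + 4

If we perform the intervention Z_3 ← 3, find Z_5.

do(Z_3=3) replaces the equation Z_3 = 3·Z_2 + 4 with the constant Z_3 = 3.
Z_2 = -3 if Z_1 >= -2 else 5  [with Z_1=-1]  = -3
Z_4 = Z_3·Z_2  [with Z_3=3, Z_2=-3]  = -9
Z_5 = max(Z_4, Z_3) + 1  [with Z_4=-9, Z_3=3]  = 4

4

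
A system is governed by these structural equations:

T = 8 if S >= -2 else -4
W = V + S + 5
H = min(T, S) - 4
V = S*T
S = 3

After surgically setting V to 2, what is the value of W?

do(V=2) replaces the equation V = S*T with the constant V = 2.
W = V + S + 5  [with V=2, S=3]  = 10

10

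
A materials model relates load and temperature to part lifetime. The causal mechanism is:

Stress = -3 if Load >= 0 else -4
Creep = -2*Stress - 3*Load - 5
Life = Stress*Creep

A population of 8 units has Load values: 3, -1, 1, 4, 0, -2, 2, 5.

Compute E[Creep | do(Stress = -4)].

do(Stress=-4) breaks Stress's dependence on Load. With Stress=-4 fixed, Creep across the units is -6, 6, 0, -9, 3, 9, -3, -12, mean -1.5.

-1.5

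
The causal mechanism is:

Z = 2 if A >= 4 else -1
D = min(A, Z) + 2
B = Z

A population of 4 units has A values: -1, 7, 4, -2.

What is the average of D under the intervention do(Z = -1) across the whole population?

Every unit gets Z=-1 under the intervention. D values become 1, 1, 1, 0; E[D|do(Z=-1)] = 0.75.

0.75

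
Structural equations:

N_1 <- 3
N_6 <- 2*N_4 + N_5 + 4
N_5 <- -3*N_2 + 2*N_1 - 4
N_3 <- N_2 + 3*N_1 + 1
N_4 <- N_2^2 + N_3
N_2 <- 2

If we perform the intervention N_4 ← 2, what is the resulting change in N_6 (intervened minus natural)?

-28

Under do(N_4=2), the mechanism N_4 <- N_2^2 + N_3 is discarded; N_4 is fixed at 2.
N_5 = -3*N_2 + 2*N_1 - 4  [with N_2=2, N_1=3]  = -4
N_6 = 2*N_4 + N_5 + 4  [with N_4=2, N_5=-4]  = 4
Without intervention: N_3 = N_2 + 3*N_1 + 1  [with N_2=2, N_1=3]  = 12; N_4 = N_2^2 + N_3  [with N_2=2, N_3=12]  = 16; N_5 = -3*N_2 + 2*N_1 - 4  [with N_2=2, N_1=3]  = -4; N_6 = 2*N_4 + N_5 + 4  [with N_4=16, N_5=-4]  = 32.
Change = 4 − 32 = -28.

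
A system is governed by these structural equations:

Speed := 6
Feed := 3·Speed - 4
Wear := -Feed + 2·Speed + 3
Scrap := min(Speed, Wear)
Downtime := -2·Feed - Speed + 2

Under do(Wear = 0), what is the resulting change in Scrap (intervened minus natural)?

-1

The intervention breaks the incoming arrows to Wear: Wear := -Feed + 2·Speed + 3 no longer applies, and Wear = 0.
Scrap = min(Speed, Wear)  [with Speed=6, Wear=0]  = 0
Without intervention: Feed = 3·Speed - 4  [with Speed=6]  = 14; Wear = -Feed + 2·Speed + 3  [with Feed=14, Speed=6]  = 1; Scrap = min(Speed, Wear)  [with Speed=6, Wear=1]  = 1.
Change = 0 − 1 = -1.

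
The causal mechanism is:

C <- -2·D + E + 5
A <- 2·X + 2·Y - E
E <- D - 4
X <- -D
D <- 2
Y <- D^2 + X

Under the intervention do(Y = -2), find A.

-6

Under do(Y=-2), the mechanism Y <- D^2 + X is discarded; Y is fixed at -2.
E = D - 4  [with D=2]  = -2
X = -D  [with D=2]  = -2
A = 2·X + 2·Y - E  [with X=-2, Y=-2, E=-2]  = -6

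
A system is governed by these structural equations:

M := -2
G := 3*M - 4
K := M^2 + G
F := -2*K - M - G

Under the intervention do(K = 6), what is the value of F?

The intervention breaks the incoming arrows to K: K := M^2 + G no longer applies, and K = 6.
G = 3*M - 4  [with M=-2]  = -10
F = -2*K - M - G  [with K=6, M=-2, G=-10]  = 0

0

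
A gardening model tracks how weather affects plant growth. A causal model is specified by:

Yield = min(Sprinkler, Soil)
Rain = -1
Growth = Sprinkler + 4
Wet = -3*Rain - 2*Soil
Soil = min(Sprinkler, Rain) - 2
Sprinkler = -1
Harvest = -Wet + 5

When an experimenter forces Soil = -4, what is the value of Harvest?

-6

The intervention breaks the incoming arrows to Soil: Soil = min(Sprinkler, Rain) - 2 no longer applies, and Soil = -4.
Wet = -3*Rain - 2*Soil  [with Rain=-1, Soil=-4]  = 11
Harvest = -Wet + 5  [with Wet=11]  = -6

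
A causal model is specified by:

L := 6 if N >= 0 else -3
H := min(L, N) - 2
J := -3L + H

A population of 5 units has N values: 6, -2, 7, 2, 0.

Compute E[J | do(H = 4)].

Under do(H=4), H's equation is replaced by H=4 for every unit. Per-unit J: -14, 13, -14, -14, -14. Mean = -8.6.

-8.6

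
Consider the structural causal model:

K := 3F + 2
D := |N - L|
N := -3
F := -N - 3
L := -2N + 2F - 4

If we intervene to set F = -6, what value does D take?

7

do(F=-6) replaces the equation F := -N - 3 with the constant F = -6.
L = -2N + 2F - 4  [with N=-3, F=-6]  = -10
D = |N - L|  [with N=-3, L=-10]  = 7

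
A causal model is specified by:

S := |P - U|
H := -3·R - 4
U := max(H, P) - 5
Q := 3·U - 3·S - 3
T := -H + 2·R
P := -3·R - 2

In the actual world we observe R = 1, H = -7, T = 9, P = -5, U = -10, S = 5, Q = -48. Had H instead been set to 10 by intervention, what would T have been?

The intervention breaks the incoming arrows to H: H := -3·R - 4 no longer applies, and H = 10.
T = -H + 2·R  [with H=10, R=1]  = -8

-8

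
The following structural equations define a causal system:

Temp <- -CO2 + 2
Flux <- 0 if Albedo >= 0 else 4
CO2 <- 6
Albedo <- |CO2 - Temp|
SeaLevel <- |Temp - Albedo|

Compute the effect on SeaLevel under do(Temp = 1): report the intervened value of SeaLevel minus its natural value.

-10

Under do(Temp=1), the mechanism Temp <- -CO2 + 2 is discarded; Temp is fixed at 1.
Albedo = |CO2 - Temp|  [with CO2=6, Temp=1]  = 5
SeaLevel = |Temp - Albedo|  [with Temp=1, Albedo=5]  = 4
Without intervention: Temp = -CO2 + 2  [with CO2=6]  = -4; Albedo = |CO2 - Temp|  [with CO2=6, Temp=-4]  = 10; SeaLevel = |Temp - Albedo|  [with Temp=-4, Albedo=10]  = 14.
Change = 4 − 14 = -10.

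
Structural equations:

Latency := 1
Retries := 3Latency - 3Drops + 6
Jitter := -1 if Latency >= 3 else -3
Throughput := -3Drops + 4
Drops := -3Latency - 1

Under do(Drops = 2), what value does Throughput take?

-2

do(Drops=2) replaces the equation Drops := -3Latency - 1 with the constant Drops = 2.
Throughput = -3Drops + 4  [with Drops=2]  = -2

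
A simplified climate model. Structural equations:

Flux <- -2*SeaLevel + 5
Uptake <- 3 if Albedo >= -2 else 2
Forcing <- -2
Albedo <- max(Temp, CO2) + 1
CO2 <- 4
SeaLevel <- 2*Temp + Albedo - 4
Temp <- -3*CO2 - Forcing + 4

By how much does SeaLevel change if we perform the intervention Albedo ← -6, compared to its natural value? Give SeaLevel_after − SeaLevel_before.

Intervening sets Albedo = -6 and removes its equation (Albedo <- max(Temp, CO2) + 1).
Temp = -3*CO2 - Forcing + 4  [with CO2=4, Forcing=-2]  = -6
SeaLevel = 2*Temp + Albedo - 4  [with Temp=-6, Albedo=-6]  = -22
Without intervention: Temp = -3*CO2 - Forcing + 4  [with CO2=4, Forcing=-2]  = -6; Albedo = max(Temp, CO2) + 1  [with Temp=-6, CO2=4]  = 5; SeaLevel = 2*Temp + Albedo - 4  [with Temp=-6, Albedo=5]  = -11.
Change = -22 − (-11) = -11.

-11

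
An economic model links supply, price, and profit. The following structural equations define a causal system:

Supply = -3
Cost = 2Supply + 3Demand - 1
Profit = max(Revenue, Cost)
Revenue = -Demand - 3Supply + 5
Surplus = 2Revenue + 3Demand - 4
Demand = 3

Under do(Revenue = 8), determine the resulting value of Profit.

Intervening sets Revenue = 8 and removes its equation (Revenue = -Demand - 3Supply + 5).
Cost = 2Supply + 3Demand - 1  [with Supply=-3, Demand=3]  = 2
Profit = max(Revenue, Cost)  [with Revenue=8, Cost=2]  = 8

8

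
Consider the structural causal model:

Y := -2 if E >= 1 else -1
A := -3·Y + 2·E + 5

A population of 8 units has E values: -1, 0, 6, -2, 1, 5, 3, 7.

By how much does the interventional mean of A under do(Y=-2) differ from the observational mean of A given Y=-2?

Under do(Y=-2), Y's equation is replaced by Y=-2 for every unit. Per-unit A: 9, 11, 23, 7, 13, 21, 17, 25. Mean = 15.75.
Conditioning on Y=-2 selects the 5 unit(s) with E ∈ {6, 1, 5, 3, 7}. Their A values: 23, 13, 21, 17, 25. Mean = 19.8.
Difference = 15.75 − 19.8 = -4.05.

-4.05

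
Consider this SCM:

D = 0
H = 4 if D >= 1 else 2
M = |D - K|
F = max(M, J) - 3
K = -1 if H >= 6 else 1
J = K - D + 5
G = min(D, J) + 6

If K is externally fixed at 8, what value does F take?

10

The intervention breaks the incoming arrows to K: K = -1 if H >= 6 else 1 no longer applies, and K = 8.
J = K - D + 5  [with K=8, D=0]  = 13
M = |D - K|  [with D=0, K=8]  = 8
F = max(M, J) - 3  [with M=8, J=13]  = 10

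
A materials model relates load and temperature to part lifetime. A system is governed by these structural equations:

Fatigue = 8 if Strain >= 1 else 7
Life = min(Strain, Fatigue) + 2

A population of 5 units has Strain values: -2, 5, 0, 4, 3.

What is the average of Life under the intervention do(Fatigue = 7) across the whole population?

4

do(Fatigue=7) breaks Fatigue's dependence on Strain. With Fatigue=7 fixed, Life across the units is 0, 7, 2, 6, 5, mean 4.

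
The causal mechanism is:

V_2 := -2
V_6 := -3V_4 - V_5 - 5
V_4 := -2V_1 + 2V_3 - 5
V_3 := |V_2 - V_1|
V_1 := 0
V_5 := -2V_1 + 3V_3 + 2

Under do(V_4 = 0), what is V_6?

-13

Under do(V_4=0), the mechanism V_4 := -2V_1 + 2V_3 - 5 is discarded; V_4 is fixed at 0.
V_3 = |V_2 - V_1|  [with V_2=-2, V_1=0]  = 2
V_5 = -2V_1 + 3V_3 + 2  [with V_1=0, V_3=2]  = 8
V_6 = -3V_4 - V_5 - 5  [with V_4=0, V_5=8]  = -13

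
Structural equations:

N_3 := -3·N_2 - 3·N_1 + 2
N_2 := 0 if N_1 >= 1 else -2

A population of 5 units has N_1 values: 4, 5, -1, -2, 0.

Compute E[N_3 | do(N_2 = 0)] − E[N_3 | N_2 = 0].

Every unit gets N_2=0 under the intervention. N_3 values become -10, -13, 5, 8, 2; E[N_3|do(N_2=0)] = -1.6.
E[N_3|N_2=0] averages over only the 2 units with N_2=0 (N_1 = 4, 5): N_3 = -10, -13, mean -11.5.
Difference = -1.6 − (-11.5) = 9.9.

9.9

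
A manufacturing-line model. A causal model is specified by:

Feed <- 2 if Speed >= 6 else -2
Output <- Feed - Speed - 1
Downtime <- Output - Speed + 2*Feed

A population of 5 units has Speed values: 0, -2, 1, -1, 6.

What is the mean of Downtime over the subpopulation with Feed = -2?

-6

Conditioning on Feed=-2 selects the 4 unit(s) with Speed ∈ {0, -2, 1, -1}. Their Downtime values: -7, -3, -9, -5. Mean = -6.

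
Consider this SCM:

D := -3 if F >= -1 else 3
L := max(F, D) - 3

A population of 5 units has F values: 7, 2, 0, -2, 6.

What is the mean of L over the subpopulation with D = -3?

0.75

Conditioning on D=-3 selects the 4 unit(s) with F ∈ {7, 2, 0, 6}. Their L values: 4, -1, -3, 3. Mean = 0.75.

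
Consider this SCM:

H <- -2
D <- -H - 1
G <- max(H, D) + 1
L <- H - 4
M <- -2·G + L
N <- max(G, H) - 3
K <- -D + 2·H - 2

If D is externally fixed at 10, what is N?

Under do(D=10), the mechanism D <- -H - 1 is discarded; D is fixed at 10.
G = max(H, D) + 1  [with H=-2, D=10]  = 11
N = max(G, H) - 3  [with G=11, H=-2]  = 8

8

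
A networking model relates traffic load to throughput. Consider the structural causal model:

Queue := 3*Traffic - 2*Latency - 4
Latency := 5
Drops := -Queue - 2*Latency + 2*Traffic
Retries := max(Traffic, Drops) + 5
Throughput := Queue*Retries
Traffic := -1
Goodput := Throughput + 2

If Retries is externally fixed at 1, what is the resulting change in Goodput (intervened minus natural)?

Under do(Retries=1), the mechanism Retries := max(Traffic, Drops) + 5 is discarded; Retries is fixed at 1.
Queue = 3*Traffic - 2*Latency - 4  [with Traffic=-1, Latency=5]  = -17
Throughput = Queue*Retries  [with Queue=-17, Retries=1]  = -17
Goodput = Throughput + 2  [with Throughput=-17]  = -15
Without intervention: Queue = 3*Traffic - 2*Latency - 4  [with Traffic=-1, Latency=5]  = -17; Drops = -Queue - 2*Latency + 2*Traffic  [with Queue=-17, Latency=5, Traffic=-1]  = 5; Retries = max(Traffic, Drops) + 5  [with Traffic=-1, Drops=5]  = 10; Throughput = Queue*Retries  [with Queue=-17, Retries=10]  = -170; Goodput = Throughput + 2  [with Throughput=-170]  = -168.
Change = -15 − (-168) = 153.

153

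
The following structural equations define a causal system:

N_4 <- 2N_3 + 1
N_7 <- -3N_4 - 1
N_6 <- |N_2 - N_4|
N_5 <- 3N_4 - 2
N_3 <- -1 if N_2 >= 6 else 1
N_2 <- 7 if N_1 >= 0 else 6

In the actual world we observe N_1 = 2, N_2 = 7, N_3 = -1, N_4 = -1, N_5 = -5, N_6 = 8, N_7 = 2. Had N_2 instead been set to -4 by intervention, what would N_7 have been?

-10

Under do(N_2=-4), the mechanism N_2 <- 7 if N_1 >= 0 else 6 is discarded; N_2 is fixed at -4.
N_3 = -1 if N_2 >= 6 else 1  [with N_2=-4]  = 1
N_4 = 2N_3 + 1  [with N_3=1]  = 3
N_7 = -3N_4 - 1  [with N_4=3]  = -10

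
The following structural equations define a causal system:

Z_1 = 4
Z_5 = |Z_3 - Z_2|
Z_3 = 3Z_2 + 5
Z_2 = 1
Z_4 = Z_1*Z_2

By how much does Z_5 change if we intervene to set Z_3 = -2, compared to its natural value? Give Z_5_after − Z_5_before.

-4

do(Z_3=-2) replaces the equation Z_3 = 3Z_2 + 5 with the constant Z_3 = -2.
Z_5 = |Z_3 - Z_2|  [with Z_3=-2, Z_2=1]  = 3
Without intervention: Z_3 = 3Z_2 + 5  [with Z_2=1]  = 8; Z_5 = |Z_3 - Z_2|  [with Z_3=8, Z_2=1]  = 7.
Change = 3 − 7 = -4.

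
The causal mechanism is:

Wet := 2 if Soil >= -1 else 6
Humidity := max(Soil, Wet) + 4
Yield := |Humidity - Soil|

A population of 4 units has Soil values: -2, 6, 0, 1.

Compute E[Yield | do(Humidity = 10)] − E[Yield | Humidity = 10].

0.75

do(Humidity=10) breaks Humidity's dependence on Soil. With Humidity=10 fixed, Yield across the units is 12, 4, 10, 9, mean 8.75.
Observing Humidity=10 restricts to units where Humidity's equation naturally yields 10: Soil ∈ {-2, 6}. In that subpopulation Yield = 12, 4, mean 8.
Difference = 8.75 − 8 = 0.75.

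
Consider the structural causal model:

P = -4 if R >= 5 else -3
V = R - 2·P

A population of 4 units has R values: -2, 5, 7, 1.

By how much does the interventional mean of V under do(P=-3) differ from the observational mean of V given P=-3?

Every unit gets P=-3 under the intervention. V values become 4, 11, 13, 7; E[V|do(P=-3)] = 8.75.
Observing P=-3 restricts to units where P's equation naturally yields -3: R ∈ {-2, 1}. In that subpopulation V = 4, 7, mean 5.5.
Difference = 8.75 − 5.5 = 3.25.

3.25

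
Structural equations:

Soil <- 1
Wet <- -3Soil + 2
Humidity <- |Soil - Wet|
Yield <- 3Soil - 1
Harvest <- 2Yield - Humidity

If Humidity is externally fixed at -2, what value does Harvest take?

do(Humidity=-2) replaces the equation Humidity <- |Soil - Wet| with the constant Humidity = -2.
Yield = 3Soil - 1  [with Soil=1]  = 2
Harvest = 2Yield - Humidity  [with Yield=2, Humidity=-2]  = 6

6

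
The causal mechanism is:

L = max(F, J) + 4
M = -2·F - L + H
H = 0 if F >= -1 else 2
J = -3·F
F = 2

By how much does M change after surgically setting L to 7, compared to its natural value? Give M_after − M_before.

-1

Intervening sets L = 7 and removes its equation (L = max(F, J) + 4).
H = 0 if F >= -1 else 2  [with F=2]  = 0
M = -2·F - L + H  [with F=2, L=7, H=0]  = -11
Without intervention: H = 0 if F >= -1 else 2  [with F=2]  = 0; J = -3·F  [with F=2]  = -6; L = max(F, J) + 4  [with F=2, J=-6]  = 6; M = -2·F - L + H  [with F=2, L=6, H=0]  = -10.
Change = -11 − (-10) = -1.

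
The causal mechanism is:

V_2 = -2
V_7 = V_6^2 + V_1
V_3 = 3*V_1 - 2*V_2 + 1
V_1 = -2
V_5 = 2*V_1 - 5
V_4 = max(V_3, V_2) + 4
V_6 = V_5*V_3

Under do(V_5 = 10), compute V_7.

Under do(V_5=10), the mechanism V_5 = 2*V_1 - 5 is discarded; V_5 is fixed at 10.
V_3 = 3*V_1 - 2*V_2 + 1  [with V_1=-2, V_2=-2]  = -1
V_6 = V_5*V_3  [with V_5=10, V_3=-1]  = -10
V_7 = V_6^2 + V_1  [with V_6=-10, V_1=-2]  = 98

98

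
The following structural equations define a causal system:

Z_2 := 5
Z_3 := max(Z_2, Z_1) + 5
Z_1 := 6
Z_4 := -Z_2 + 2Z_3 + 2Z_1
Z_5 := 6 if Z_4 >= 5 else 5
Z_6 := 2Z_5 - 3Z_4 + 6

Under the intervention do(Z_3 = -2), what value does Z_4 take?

3

The intervention breaks the incoming arrows to Z_3: Z_3 := max(Z_2, Z_1) + 5 no longer applies, and Z_3 = -2.
Z_4 = -Z_2 + 2Z_3 + 2Z_1  [with Z_2=5, Z_3=-2, Z_1=6]  = 3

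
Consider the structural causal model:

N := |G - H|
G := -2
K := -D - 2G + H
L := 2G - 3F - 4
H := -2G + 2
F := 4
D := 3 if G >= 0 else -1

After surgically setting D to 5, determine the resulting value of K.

5

Under do(D=5), the mechanism D := 3 if G >= 0 else -1 is discarded; D is fixed at 5.
H = -2G + 2  [with G=-2]  = 6
K = -D - 2G + H  [with D=5, G=-2, H=6]  = 5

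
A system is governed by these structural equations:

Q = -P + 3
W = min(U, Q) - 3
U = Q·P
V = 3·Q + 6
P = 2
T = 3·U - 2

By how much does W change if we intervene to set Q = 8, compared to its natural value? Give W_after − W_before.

Under do(Q=8), the mechanism Q = -P + 3 is discarded; Q is fixed at 8.
U = Q·P  [with Q=8, P=2]  = 16
W = min(U, Q) - 3  [with U=16, Q=8]  = 5
Without intervention: Q = -P + 3  [with P=2]  = 1; U = Q·P  [with Q=1, P=2]  = 2; W = min(U, Q) - 3  [with U=2, Q=1]  = -2.
Change = 5 − (-2) = 7.

7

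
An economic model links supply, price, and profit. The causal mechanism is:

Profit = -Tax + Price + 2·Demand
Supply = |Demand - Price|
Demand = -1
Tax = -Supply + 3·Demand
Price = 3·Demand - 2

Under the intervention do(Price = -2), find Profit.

0

do(Price=-2) replaces the equation Price = 3·Demand - 2 with the constant Price = -2.
Supply = |Demand - Price|  [with Demand=-1, Price=-2]  = 1
Tax = -Supply + 3·Demand  [with Supply=1, Demand=-1]  = -4
Profit = -Tax + Price + 2·Demand  [with Tax=-4, Price=-2, Demand=-1]  = 0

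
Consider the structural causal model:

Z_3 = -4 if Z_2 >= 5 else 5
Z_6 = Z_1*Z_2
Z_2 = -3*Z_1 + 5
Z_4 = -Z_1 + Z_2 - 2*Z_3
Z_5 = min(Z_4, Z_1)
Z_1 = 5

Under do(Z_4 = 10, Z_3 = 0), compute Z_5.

The joint intervention fixes Z_4 = 10, Z_3 = 0, removing each variable's own equation.
Z_5 = min(Z_4, Z_1)  [with Z_4=10, Z_1=5]  = 5

5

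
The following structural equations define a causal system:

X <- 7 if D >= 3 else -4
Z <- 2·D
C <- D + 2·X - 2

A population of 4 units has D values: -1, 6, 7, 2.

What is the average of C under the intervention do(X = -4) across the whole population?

-6.5

The intervention sets X=-4 in all 4 units regardless of D. Recomputing C per unit gives -11, -4, -3, -8; average -6.5.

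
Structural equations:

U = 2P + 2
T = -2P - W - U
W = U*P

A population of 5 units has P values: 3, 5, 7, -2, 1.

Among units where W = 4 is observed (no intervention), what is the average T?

-4

Observing W=4 restricts to units where W's equation naturally yields 4: P ∈ {-2, 1}. In that subpopulation T = 2, -10, mean -4.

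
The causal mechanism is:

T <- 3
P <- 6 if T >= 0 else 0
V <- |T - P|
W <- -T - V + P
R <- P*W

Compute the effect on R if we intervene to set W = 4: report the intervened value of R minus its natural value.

Intervening sets W = 4 and removes its equation (W <- -T - V + P).
P = 6 if T >= 0 else 0  [with T=3]  = 6
R = P*W  [with P=6, W=4]  = 24
Without intervention: P = 6 if T >= 0 else 0  [with T=3]  = 6; V = |T - P|  [with T=3, P=6]  = 3; W = -T - V + P  [with T=3, V=3, P=6]  = 0; R = P*W  [with P=6, W=0]  = 0.
Change = 24 − 0 = 24.

24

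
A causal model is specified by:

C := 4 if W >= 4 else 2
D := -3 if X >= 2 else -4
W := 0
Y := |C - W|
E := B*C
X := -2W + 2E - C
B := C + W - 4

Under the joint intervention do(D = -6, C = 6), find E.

Under do(D = -6, C = 6), each intervened variable's structural equation is replaced by its fixed value.
B = C + W - 4  [with C=6, W=0]  = 2
E = B*C  [with B=2, C=6]  = 12

12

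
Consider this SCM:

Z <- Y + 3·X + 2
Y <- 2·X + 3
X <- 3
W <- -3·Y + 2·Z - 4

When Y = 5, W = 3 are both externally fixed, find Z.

16

The joint intervention fixes Y = 5, W = 3, removing each variable's own equation.
Z = Y + 3·X + 2  [with Y=5, X=3]  = 16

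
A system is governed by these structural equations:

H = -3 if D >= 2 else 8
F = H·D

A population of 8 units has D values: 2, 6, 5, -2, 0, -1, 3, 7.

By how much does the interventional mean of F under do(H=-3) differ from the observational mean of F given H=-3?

6.3

Every unit gets H=-3 under the intervention. F values become -6, -18, -15, 6, 0, 3, -9, -21; E[F|do(H=-3)] = -7.5.
Conditioning on H=-3 selects the 5 unit(s) with D ∈ {2, 6, 5, 3, 7}. Their F values: -6, -18, -15, -9, -21. Mean = -13.8.
Difference = -7.5 − (-13.8) = 6.3.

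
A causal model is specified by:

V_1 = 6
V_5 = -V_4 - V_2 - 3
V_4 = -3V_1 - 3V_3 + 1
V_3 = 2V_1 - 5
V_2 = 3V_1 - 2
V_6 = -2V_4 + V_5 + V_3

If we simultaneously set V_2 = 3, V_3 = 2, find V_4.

-23

Setting V_2 = 3, V_3 = 2 by intervention discards those variables' equations.
V_4 = -3V_1 - 3V_3 + 1  [with V_1=6, V_3=2]  = -23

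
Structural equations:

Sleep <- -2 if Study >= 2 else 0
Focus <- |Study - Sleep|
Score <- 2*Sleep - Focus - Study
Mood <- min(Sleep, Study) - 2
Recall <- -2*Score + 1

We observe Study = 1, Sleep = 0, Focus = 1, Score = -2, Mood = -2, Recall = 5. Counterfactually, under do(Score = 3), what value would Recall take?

Under do(Score=3), the mechanism Score <- 2*Sleep - Focus - Study is discarded; Score is fixed at 3.
Recall = -2*Score + 1  [with Score=3]  = -5

-5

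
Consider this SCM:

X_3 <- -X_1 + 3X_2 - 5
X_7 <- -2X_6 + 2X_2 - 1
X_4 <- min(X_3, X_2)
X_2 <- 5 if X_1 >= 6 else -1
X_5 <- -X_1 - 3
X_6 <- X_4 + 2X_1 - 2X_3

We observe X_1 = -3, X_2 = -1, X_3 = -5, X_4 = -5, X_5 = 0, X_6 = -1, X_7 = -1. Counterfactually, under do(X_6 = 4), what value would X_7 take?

Intervening sets X_6 = 4 and removes its equation (X_6 <- X_4 + 2X_1 - 2X_3).
X_2 = 5 if X_1 >= 6 else -1  [with X_1=-3]  = -1
X_7 = -2X_6 + 2X_2 - 1  [with X_6=4, X_2=-1]  = -11

-11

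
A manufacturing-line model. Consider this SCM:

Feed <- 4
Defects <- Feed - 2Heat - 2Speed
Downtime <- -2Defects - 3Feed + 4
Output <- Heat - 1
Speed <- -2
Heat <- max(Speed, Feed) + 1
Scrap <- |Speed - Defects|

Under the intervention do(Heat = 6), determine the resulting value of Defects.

The intervention breaks the incoming arrows to Heat: Heat <- max(Speed, Feed) + 1 no longer applies, and Heat = 6.
Defects = Feed - 2Heat - 2Speed  [with Feed=4, Heat=6, Speed=-2]  = -4

-4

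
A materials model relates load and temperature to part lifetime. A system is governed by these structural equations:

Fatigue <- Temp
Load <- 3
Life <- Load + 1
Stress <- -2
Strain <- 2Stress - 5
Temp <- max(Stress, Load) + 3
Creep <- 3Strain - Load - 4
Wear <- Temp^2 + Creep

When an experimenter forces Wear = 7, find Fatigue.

Intervening sets Wear = 7 and removes its equation (Wear <- Temp^2 + Creep).
No directed path runs from Wear to Fatigue, so Fatigue keeps its natural value.
Temp = max(Stress, Load) + 3  [with Stress=-2, Load=3]  = 6
Fatigue = Temp  [with Temp=6]  = 6

6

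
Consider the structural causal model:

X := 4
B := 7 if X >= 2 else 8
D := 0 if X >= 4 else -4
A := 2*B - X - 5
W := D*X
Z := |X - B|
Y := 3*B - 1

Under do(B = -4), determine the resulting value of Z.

8

Under do(B=-4), the mechanism B := 7 if X >= 2 else 8 is discarded; B is fixed at -4.
Z = |X - B|  [with X=4, B=-4]  = 8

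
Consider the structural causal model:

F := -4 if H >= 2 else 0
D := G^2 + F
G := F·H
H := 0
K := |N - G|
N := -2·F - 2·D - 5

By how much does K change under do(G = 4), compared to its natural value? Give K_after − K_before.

36

The intervention breaks the incoming arrows to G: G := F·H no longer applies, and G = 4.
F = -4 if H >= 2 else 0  [with H=0]  = 0
D = G^2 + F  [with G=4, F=0]  = 16
N = -2·F - 2·D - 5  [with F=0, D=16]  = -37
K = |N - G|  [with N=-37, G=4]  = 41
Without intervention: F = -4 if H >= 2 else 0  [with H=0]  = 0; G = F·H  [with F=0, H=0]  = 0; D = G^2 + F  [with G=0, F=0]  = 0; N = -2·F - 2·D - 5  [with F=0, D=0]  = -5; K = |N - G|  [with N=-5, G=0]  = 5.
Change = 41 − 5 = 36.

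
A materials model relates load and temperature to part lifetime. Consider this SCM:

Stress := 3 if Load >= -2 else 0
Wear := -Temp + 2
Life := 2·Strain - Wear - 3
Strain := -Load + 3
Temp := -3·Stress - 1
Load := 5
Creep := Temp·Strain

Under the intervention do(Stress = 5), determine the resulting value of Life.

-25

Under do(Stress=5), the mechanism Stress := 3 if Load >= -2 else 0 is discarded; Stress is fixed at 5.
Strain = -Load + 3  [with Load=5]  = -2
Temp = -3·Stress - 1  [with Stress=5]  = -16
Wear = -Temp + 2  [with Temp=-16]  = 18
Life = 2·Strain - Wear - 3  [with Strain=-2, Wear=18]  = -25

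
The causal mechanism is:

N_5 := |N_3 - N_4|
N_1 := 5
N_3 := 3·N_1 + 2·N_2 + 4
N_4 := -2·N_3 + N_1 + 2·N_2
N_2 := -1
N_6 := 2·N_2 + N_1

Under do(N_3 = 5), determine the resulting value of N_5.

12

do(N_3=5) replaces the equation N_3 := 3·N_1 + 2·N_2 + 4 with the constant N_3 = 5.
N_4 = -2·N_3 + N_1 + 2·N_2  [with N_3=5, N_1=5, N_2=-1]  = -7
N_5 = |N_3 - N_4|  [with N_3=5, N_4=-7]  = 12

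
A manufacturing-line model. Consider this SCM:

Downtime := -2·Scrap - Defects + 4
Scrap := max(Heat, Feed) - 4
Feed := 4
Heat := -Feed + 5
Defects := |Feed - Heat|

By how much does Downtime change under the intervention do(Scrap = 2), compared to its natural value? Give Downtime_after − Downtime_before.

Intervening sets Scrap = 2 and removes its equation (Scrap := max(Heat, Feed) - 4).
Heat = -Feed + 5  [with Feed=4]  = 1
Defects = |Feed - Heat|  [with Feed=4, Heat=1]  = 3
Downtime = -2·Scrap - Defects + 4  [with Scrap=2, Defects=3]  = -3
Without intervention: Heat = -Feed + 5  [with Feed=4]  = 1; Defects = |Feed - Heat|  [with Feed=4, Heat=1]  = 3; Scrap = max(Heat, Feed) - 4  [with Heat=1, Feed=4]  = 0; Downtime = -2·Scrap - Defects + 4  [with Scrap=0, Defects=3]  = 1.
Change = -3 − 1 = -4.

-4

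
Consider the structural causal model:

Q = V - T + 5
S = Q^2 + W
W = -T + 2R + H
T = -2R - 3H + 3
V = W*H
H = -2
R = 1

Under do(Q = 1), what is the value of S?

Intervening sets Q = 1 and removes its equation (Q = V - T + 5).
T = -2R - 3H + 3  [with R=1, H=-2]  = 7
W = -T + 2R + H  [with T=7, R=1, H=-2]  = -7
S = Q^2 + W  [with Q=1, W=-7]  = -6

-6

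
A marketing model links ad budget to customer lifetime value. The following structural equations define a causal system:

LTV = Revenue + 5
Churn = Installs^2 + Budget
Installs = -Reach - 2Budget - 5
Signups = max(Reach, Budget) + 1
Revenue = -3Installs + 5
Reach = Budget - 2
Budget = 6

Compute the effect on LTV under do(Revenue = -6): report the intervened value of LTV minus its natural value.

-74

Intervening sets Revenue = -6 and removes its equation (Revenue = -3Installs + 5).
LTV = Revenue + 5  [with Revenue=-6]  = -1
Without intervention: Reach = Budget - 2  [with Budget=6]  = 4; Installs = -Reach - 2Budget - 5  [with Reach=4, Budget=6]  = -21; Revenue = -3Installs + 5  [with Installs=-21]  = 68; LTV = Revenue + 5  [with Revenue=68]  = 73.
Change = -1 − 73 = -74.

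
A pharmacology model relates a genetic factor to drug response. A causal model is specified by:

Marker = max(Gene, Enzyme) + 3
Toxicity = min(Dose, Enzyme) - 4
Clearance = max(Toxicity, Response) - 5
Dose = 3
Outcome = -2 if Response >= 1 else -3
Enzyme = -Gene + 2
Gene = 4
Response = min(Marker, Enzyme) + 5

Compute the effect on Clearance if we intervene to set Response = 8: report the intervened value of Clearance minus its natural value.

Under do(Response=8), the mechanism Response = min(Marker, Enzyme) + 5 is discarded; Response is fixed at 8.
Enzyme = -Gene + 2  [with Gene=4]  = -2
Toxicity = min(Dose, Enzyme) - 4  [with Dose=3, Enzyme=-2]  = -6
Clearance = max(Toxicity, Response) - 5  [with Toxicity=-6, Response=8]  = 3
Without intervention: Enzyme = -Gene + 2  [with Gene=4]  = -2; Marker = max(Gene, Enzyme) + 3  [with Gene=4, Enzyme=-2]  = 7; Response = min(Marker, Enzyme) + 5  [with Marker=7, Enzyme=-2]  = 3; Toxicity = min(Dose, Enzyme) - 4  [with Dose=3, Enzyme=-2]  = -6; Clearance = max(Toxicity, Response) - 5  [with Toxicity=-6, Response=3]  = -2.
Change = 3 − (-2) = 5.

5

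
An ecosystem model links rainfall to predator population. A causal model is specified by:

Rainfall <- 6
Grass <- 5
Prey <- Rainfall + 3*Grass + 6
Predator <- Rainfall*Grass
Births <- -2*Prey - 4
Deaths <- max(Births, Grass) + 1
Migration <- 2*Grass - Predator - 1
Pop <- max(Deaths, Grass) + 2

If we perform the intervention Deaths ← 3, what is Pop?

Intervening sets Deaths = 3 and removes its equation (Deaths <- max(Births, Grass) + 1).
Pop = max(Deaths, Grass) + 2  [with Deaths=3, Grass=5]  = 7

7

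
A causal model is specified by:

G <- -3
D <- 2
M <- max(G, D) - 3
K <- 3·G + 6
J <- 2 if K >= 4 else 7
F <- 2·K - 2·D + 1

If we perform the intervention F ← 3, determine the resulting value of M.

do(F=3) replaces the equation F <- 2·K - 2·D + 1 with the constant F = 3.
M is not downstream of the intervention, so its value is determined by the original equations.
M = max(G, D) - 3  [with G=-3, D=2]  = -1

-1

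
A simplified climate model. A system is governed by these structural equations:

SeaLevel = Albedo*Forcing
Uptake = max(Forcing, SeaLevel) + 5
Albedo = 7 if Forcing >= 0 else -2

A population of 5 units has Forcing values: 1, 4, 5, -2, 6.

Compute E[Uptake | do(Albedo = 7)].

27

Under do(Albedo=7), Albedo's equation is replaced by Albedo=7 for every unit. Per-unit Uptake: 12, 33, 40, 3, 47. Mean = 27.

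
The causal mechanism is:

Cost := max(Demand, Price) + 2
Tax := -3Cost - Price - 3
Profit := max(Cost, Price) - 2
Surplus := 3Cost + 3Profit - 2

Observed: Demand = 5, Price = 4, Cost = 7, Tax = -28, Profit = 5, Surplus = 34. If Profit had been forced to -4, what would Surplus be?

7

The intervention breaks the incoming arrows to Profit: Profit := max(Cost, Price) - 2 no longer applies, and Profit = -4.
Cost = max(Demand, Price) + 2  [with Demand=5, Price=4]  = 7
Surplus = 3Cost + 3Profit - 2  [with Cost=7, Profit=-4]  = 7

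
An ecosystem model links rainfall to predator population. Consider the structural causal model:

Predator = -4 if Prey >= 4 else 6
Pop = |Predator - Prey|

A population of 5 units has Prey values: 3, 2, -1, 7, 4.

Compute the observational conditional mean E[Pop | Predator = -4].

9.5

Conditioning on Predator=-4 selects the 2 unit(s) with Prey ∈ {7, 4}. Their Pop values: 11, 8. Mean = 9.5.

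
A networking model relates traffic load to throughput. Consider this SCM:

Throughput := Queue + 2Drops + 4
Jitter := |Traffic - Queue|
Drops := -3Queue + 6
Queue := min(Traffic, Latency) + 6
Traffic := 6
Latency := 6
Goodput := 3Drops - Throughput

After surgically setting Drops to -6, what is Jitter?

Intervening sets Drops = -6 and removes its equation (Drops := -3Queue + 6).
No directed path runs from Drops to Jitter, so Jitter keeps its natural value.
Queue = min(Traffic, Latency) + 6  [with Traffic=6, Latency=6]  = 12
Jitter = |Traffic - Queue|  [with Traffic=6, Queue=12]  = 6

6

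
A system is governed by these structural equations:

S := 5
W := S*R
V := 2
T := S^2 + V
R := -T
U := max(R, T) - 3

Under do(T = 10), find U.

7

The intervention breaks the incoming arrows to T: T := S^2 + V no longer applies, and T = 10.
R = -T  [with T=10]  = -10
U = max(R, T) - 3  [with R=-10, T=10]  = 7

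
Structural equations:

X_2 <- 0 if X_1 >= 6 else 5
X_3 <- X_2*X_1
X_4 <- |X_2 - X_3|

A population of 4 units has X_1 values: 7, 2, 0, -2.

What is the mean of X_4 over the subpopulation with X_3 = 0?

2.5

Observing X_3=0 restricts to units where X_3's equation naturally yields 0: X_1 ∈ {7, 0}. In that subpopulation X_4 = 0, 5, mean 2.5.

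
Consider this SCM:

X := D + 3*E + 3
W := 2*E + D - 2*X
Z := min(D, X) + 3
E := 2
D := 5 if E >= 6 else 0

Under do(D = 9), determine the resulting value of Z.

do(D=9) replaces the equation D := 5 if E >= 6 else 0 with the constant D = 9.
X = D + 3*E + 3  [with D=9, E=2]  = 18
Z = min(D, X) + 3  [with D=9, X=18]  = 12

12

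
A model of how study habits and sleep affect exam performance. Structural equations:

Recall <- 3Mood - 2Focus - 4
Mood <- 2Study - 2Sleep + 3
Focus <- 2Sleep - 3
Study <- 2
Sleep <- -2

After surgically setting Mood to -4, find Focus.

-7

Under do(Mood=-4), the mechanism Mood <- 2Study - 2Sleep + 3 is discarded; Mood is fixed at -4.
Since Focus is not a descendant of the intervened variable, it is unaffected.
Focus = 2Sleep - 3  [with Sleep=-2]  = -7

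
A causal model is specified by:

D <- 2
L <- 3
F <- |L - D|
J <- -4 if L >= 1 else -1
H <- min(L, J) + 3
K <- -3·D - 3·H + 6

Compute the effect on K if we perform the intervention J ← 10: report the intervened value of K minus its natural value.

-21

Under do(J=10), the mechanism J <- -4 if L >= 1 else -1 is discarded; J is fixed at 10.
H = min(L, J) + 3  [with L=3, J=10]  = 6
K = -3·D - 3·H + 6  [with D=2, H=6]  = -18
Without intervention: J = -4 if L >= 1 else -1  [with L=3]  = -4; H = min(L, J) + 3  [with L=3, J=-4]  = -1; K = -3·D - 3·H + 6  [with D=2, H=-1]  = 3.
Change = -18 − 3 = -21.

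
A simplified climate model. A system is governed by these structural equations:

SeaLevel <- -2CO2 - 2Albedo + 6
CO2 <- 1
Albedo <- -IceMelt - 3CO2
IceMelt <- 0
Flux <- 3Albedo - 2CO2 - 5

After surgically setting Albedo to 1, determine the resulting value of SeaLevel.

2

The intervention breaks the incoming arrows to Albedo: Albedo <- -IceMelt - 3CO2 no longer applies, and Albedo = 1.
SeaLevel = -2CO2 - 2Albedo + 6  [with CO2=1, Albedo=1]  = 2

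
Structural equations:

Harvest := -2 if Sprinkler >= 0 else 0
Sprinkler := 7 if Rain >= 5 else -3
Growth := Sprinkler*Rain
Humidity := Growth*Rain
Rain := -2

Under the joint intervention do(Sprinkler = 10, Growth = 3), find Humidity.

-6

Setting Sprinkler = 10, Growth = 3 by intervention discards those variables' equations.
Humidity = Growth*Rain  [with Growth=3, Rain=-2]  = -6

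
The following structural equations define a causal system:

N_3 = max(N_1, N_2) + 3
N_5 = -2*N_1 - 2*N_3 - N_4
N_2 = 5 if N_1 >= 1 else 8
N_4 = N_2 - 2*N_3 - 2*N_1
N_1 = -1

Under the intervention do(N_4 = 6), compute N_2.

8

The intervention breaks the incoming arrows to N_4: N_4 = N_2 - 2*N_3 - 2*N_1 no longer applies, and N_4 = 6.
Since N_2 is not a descendant of the intervened variable, it is unaffected.
N_2 = 5 if N_1 >= 1 else 8  [with N_1=-1]  = 8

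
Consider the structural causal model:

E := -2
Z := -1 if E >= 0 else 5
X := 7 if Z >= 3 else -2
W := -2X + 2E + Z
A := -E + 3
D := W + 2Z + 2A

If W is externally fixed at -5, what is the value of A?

5

Intervening sets W = -5 and removes its equation (W := -2X + 2E + Z).
No directed path runs from W to A, so A keeps its natural value.
A = -E + 3  [with E=-2]  = 5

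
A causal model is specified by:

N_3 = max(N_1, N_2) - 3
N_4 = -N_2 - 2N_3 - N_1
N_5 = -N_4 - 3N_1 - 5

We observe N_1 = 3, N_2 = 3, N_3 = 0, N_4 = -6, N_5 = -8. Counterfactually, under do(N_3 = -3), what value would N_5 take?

do(N_3=-3) replaces the equation N_3 = max(N_1, N_2) - 3 with the constant N_3 = -3.
N_4 = -N_2 - 2N_3 - N_1  [with N_2=3, N_3=-3, N_1=3]  = 0
N_5 = -N_4 - 3N_1 - 5  [with N_4=0, N_1=3]  = -14

-14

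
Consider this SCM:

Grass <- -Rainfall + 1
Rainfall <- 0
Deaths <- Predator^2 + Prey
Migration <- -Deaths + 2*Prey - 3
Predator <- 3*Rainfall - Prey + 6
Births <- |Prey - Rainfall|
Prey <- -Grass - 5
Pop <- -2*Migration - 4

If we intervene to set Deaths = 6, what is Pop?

38

Intervening sets Deaths = 6 and removes its equation (Deaths <- Predator^2 + Prey).
Grass = -Rainfall + 1  [with Rainfall=0]  = 1
Prey = -Grass - 5  [with Grass=1]  = -6
Migration = -Deaths + 2*Prey - 3  [with Deaths=6, Prey=-6]  = -21
Pop = -2*Migration - 4  [with Migration=-21]  = 38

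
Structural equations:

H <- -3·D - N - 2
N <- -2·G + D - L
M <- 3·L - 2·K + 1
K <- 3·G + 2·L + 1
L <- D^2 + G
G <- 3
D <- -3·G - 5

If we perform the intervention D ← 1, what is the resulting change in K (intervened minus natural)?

do(D=1) replaces the equation D <- -3·G - 5 with the constant D = 1.
L = D^2 + G  [with D=1, G=3]  = 4
K = 3·G + 2·L + 1  [with G=3, L=4]  = 18
Without intervention: D = -3·G - 5  [with G=3]  = -14; L = D^2 + G  [with D=-14, G=3]  = 199; K = 3·G + 2·L + 1  [with G=3, L=199]  = 408.
Change = 18 − 408 = -390.

-390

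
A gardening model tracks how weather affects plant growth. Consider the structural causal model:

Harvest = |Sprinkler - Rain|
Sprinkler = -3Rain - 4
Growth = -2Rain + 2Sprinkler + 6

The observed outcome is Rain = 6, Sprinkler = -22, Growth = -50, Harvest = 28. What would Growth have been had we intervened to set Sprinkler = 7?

The intervention breaks the incoming arrows to Sprinkler: Sprinkler = -3Rain - 4 no longer applies, and Sprinkler = 7.
Growth = -2Rain + 2Sprinkler + 6  [with Rain=6, Sprinkler=7]  = 8

8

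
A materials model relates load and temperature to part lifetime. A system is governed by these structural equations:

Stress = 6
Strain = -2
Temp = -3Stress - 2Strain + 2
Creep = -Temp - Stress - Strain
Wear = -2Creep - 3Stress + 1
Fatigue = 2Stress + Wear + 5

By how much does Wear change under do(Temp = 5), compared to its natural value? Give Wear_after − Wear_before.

34

do(Temp=5) replaces the equation Temp = -3Stress - 2Strain + 2 with the constant Temp = 5.
Creep = -Temp - Stress - Strain  [with Temp=5, Stress=6, Strain=-2]  = -9
Wear = -2Creep - 3Stress + 1  [with Creep=-9, Stress=6]  = 1
Without intervention: Temp = -3Stress - 2Strain + 2  [with Stress=6, Strain=-2]  = -12; Creep = -Temp - Stress - Strain  [with Temp=-12, Stress=6, Strain=-2]  = 8; Wear = -2Creep - 3Stress + 1  [with Creep=8, Stress=6]  = -33.
Change = 1 − (-33) = 34.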